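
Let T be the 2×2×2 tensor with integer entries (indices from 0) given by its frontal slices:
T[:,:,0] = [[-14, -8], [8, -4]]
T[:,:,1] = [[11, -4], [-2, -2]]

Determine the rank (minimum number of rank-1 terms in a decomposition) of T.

Lower bound: the mode-3 unfolding of T (rows indexed by k, columns by (i,j) = (0,0), (0,1), (1,0), (1,1)) is [[-14, -8, 8, -4], [11, -4, -2, -2]].
There the 2×2 minor on rows k ∈ {0, 1}, columns (i,j) ∈ {(0,0), (0,1)} is det [[-14, -8], [11, -4]] = 144 ≠ 0, so this unfolding has rank ≥ 2; CP rank is at least every unfolding rank, so rank(T) ≥ 2. (Flattening ranks never certify an upper bound on CP rank; for that we must actually write T with 2 rank-1 terms.)
Upper bound — finding two terms. Write S_k = T[:,:,k] for the frontal slices: S₀ = [[-14, -8], [8, -4]], S₁ = [[11, -4], [-2, -2]].
If T = a₁ ⊗ b₁ ⊗ c₁ + a₂ ⊗ b₂ ⊗ c₂ then each S_k = c₁[k]·a₁b₁ᵀ + c₂[k]·a₂b₂ᵀ. S₀ and S₁ are linearly independent, so a₁b₁ᵀ and a₂b₂ᵀ must span the same plane of matrices: they are the rank-1 matrices of the form x·S₀ + y·S₁.
det(x·S₀ + y·S₁) is 120·x² − 30·y² = 30·(2·x − y)(2·x + y), vanishing at (x:y) = (1:2) and (1:-2).
M₁ = S₀ + 2·S₁ = [[8, -16], [4, -8]] = 4·(2, 1)(1, -2)ᵀ and M₂ = S₀ − 2·S₁ = [[-36, 0], [12, 0]] = (-12)·(3, -1)(1, 0)ᵀ, so take a₁ = (2, 1), b₁ = (1, -2), a₂ = (3, -1), b₂ = (1, 0).
Each slice is an integer combination of E₁ = a₁b₁ᵀ and E₂ = a₂b₂ᵀ: S₀ = 2·E₁ − 6·E₂, S₁ = E₁ + 3·E₂; reading off coefficients, c₁ = (2, 1) and c₂ = (-6, 3).
Hence T = (2, 1) ⊗ (1, -2) ⊗ (2, 1) + (3, -1) ⊗ (1, 0) ⊗ (-6, 3), so rank(T) ≤ 2.
These bounds meet, so rank(T) = 2.

2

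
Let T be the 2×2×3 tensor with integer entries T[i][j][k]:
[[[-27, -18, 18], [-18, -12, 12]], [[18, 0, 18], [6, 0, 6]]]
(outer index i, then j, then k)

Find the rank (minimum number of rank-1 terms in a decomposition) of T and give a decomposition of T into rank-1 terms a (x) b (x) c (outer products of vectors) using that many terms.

rank(T) = 2

Lower bound: the mode-1 unfolding of T (rows indexed by i, columns by (j,k) = (0,0), (0,1), (0,2), (1,0), (1,1), (1,2)) is [[-27, -18, 18, -18, -12, 12], [18, 0, 18, 6, 0, 6]].
There the 2×2 minor on rows i ∈ {0, 1}, columns (j,k) ∈ {(0,0), (0,1)} is det [[-27, -18], [18, 0]] = 324 ≠ 0, so this unfolding has rank ≥ 2; CP rank is at least every unfolding rank, so rank(T) ≥ 2. (This is only a lower bound: in general the CP rank may exceed every unfolding rank, so we still need to exhibit 2 rank-1 terms summing to T.)
Upper bound — finding two terms. Write S_k = T[:,:,k] for the frontal slices: S₀ = [[-27, -18], [18, 6]], S₁ = [[-18, -12], [0, 0]], S₂ = [[18, 12], [18, 6]].
If T = a₁ (x) b₁ (x) c₁ + a₂ (x) b₂ (x) c₂ then each S_k = c₁[k]·a₁b₁ᵀ + c₂[k]·a₂b₂ᵀ. S₀ and S₁ are linearly independent, so a₁b₁ᵀ and a₂b₂ᵀ must span the same plane of matrices: they are the rank-1 matrices of the form x·S₀ + y·S₁.
det(x·S₀ + y·S₁) is 162·x² + 108·xy = 54·(3·x + 2·y)(x), vanishing at (x:y) = (2:-3) and (0:1).
M₁ = 2·S₀ − 3·S₁ = [[0, 0], [36, 12]] = 12·[0, 1][3, 1]ᵀ and M₂ = S₁ = [[-18, -12], [0, 0]] = (-6)·[1, 0][3, 2]ᵀ, so take a₁ = [0, 1], b₁ = [3, 1], a₂ = [1, 0], b₂ = [3, 2].
Each slice is an integer combination of E₁ = a₁b₁ᵀ and E₂ = a₂b₂ᵀ: S₀ = 6·E₁ − 9·E₂, S₁ = −6·E₂, S₂ = 6·E₁ + 6·E₂; reading off coefficients, c₁ = [6, 0, 6] and c₂ = [-9, -6, 6].
Hence T = [0, 1] (x) [3, 1] (x) [6, 0, 6] + [1, 0] (x) [3, 2] (x) [-9, -6, 6], so rank(T) ≤ 2.
These bounds meet, so rank(T) = 2.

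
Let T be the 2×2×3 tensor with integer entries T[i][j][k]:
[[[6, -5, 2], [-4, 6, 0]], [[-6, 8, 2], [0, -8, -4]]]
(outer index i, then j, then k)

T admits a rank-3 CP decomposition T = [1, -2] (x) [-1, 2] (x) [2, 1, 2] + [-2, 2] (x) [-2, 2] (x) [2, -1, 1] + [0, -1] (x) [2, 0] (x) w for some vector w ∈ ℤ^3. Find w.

Subtract the known terms from T to get the rank-1 residual R = [0, -1] (x) [2, 0] (x) w, so R[i,j,k] = a[i]·b[j]·w[k]. Pick indices with nonzero a[1]·b[0] = (-1)·(2) = -2. Only the fibre through (1,0,·) is needed: R[1,0,:] = T[1,0,:] − Σₗ aₗ[1]bₗ[0]cₗ = [-6, 8, 2] − (-2)·(-1)·[2, 1, 2] − (2)·(-2)·[2, -1, 1] = [-2, 2, 2]. Then w[k] = R[1,0,k] / -2 for each k, giving w = [-2, 2, 2] / -2 = [1, -1, -1].

w = [1, -1, -1]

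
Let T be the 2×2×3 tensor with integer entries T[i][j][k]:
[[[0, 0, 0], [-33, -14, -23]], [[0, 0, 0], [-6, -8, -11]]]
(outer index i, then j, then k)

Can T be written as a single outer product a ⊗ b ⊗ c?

The mode-3 unfolding of T (rows indexed by k, columns by (i,j) = (0,0), (0,1), (1,0), (1,1)) is [[0, -33, 0, -6], [0, -14, 0, -8], [0, -23, 0, -11]].
There the 2×2 minor on rows k ∈ {0, 1}, columns (i,j) ∈ {(0,1), (1,1)} is det [[-33, -6], [-14, -8]] = 180 ≠ 0, so this unfolding has rank ≥ 2; CP rank is at least every unfolding rank, so rank(T) ≥ 2.
In particular rank(T) ≥ 2 > 1, so T is not rank-1.

No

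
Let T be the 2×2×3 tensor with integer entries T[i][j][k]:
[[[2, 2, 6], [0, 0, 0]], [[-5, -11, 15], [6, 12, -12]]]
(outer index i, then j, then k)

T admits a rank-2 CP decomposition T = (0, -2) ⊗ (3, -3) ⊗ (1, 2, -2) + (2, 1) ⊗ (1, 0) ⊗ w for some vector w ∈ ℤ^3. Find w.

w = (1, 1, 3)

Subtract the known terms from T to get the rank-1 residual R = (2, 1) ⊗ (1, 0) ⊗ w, so R[i,j,k] = a[i]·b[j]·w[k]. Pick indices with nonzero a[0]·b[0] = (2)·(1) = 2. Only the fibre through (0,0,·) is needed: R[0,0,:] = T[0,0,:] − Σₗ aₗ[0]bₗ[0]cₗ = [2, 2, 6] − (0)·(3)·(1, 2, -2) = [2, 2, 6]. Then w[k] = R[0,0,k] / 2 for each k, giving w = [2, 2, 6] / 2 = (1, 1, 3).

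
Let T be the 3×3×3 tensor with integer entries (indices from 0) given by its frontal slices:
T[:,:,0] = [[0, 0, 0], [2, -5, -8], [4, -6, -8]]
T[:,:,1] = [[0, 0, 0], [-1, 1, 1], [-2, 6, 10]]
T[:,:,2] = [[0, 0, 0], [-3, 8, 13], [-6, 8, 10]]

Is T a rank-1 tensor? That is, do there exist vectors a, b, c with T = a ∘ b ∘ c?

No

The mode-1 unfolding of T (rows indexed by i, columns by (j,k) = (0,0), (0,1), (0,2), (1,0), (1,1), (1,2), (2,0), (2,1), (2,2)) is [[0, 0, 0, 0, 0, 0, 0, 0, 0], [2, -1, -3, -5, 1, 8, -8, 1, 13], [4, -2, -6, -6, 6, 8, -8, 10, 10]].
There the 2×2 minor on rows i ∈ {1, 2}, columns (j,k) ∈ {(0,0), (1,0)} is det [[2, -5], [4, -6]] = 8 ≠ 0, so this unfolding has rank ≥ 2; CP rank is at least every unfolding rank, so rank(T) ≥ 2.
In particular rank(T) ≥ 2 > 1, so T is not rank-1.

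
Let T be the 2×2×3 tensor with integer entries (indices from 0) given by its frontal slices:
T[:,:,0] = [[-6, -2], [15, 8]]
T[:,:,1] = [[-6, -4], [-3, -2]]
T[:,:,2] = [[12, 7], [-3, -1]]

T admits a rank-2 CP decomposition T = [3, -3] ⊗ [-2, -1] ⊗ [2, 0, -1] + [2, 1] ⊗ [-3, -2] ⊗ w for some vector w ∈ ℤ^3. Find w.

w = [-1, 1, -1]

Subtract the known terms from T to get the rank-1 residual R = [2, 1] ⊗ [-3, -2] ⊗ w, so R[i,j,k] = a[i]·b[j]·w[k]. Pick indices with nonzero a[0]·b[0] = (2)·(-3) = -6. Only the fibre through (0,0,·) is needed: R[0,0,:] = T[0,0,:] − Σₗ aₗ[0]bₗ[0]cₗ = [-6, -6, 12] − (3)·(-2)·[2, 0, -1] = [6, -6, 6]. Then w[k] = R[0,0,k] / -6 for each k, giving w = [6, -6, 6] / -6 = [-1, 1, -1].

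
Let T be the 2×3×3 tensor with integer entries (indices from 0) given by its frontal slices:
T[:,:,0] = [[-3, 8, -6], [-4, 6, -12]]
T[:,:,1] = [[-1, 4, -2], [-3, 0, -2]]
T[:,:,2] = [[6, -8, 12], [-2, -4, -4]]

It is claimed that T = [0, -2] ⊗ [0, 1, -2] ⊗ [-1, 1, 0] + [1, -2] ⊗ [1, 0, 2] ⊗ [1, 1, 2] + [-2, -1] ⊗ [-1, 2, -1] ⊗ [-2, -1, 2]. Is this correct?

Reconstruct entry (0,2,0) from the claimed factors: Σₗ aₗ[0]bₗ[2]cₗ[0] = (0)·(-2)·(-1) + (1)·(2)·(1) + (-2)·(-1)·(-2) = -2, but T[0,2,0] = -6. The claim is false.

No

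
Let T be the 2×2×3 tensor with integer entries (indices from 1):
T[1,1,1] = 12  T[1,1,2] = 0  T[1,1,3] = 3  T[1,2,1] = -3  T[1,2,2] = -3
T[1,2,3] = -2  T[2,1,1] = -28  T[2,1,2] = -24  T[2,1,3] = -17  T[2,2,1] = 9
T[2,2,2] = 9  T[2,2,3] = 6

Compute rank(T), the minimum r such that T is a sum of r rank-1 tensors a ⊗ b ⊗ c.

Lower bound: the mode-1 unfolding of T (rows indexed by i, columns by (j,k) = (1,1), (1,2), (1,3), (2,1), (2,2), (2,3)) is [[12, 0, 3, -3, -3, -2], [-28, -24, -17, 9, 9, 6]].
There the 2×2 minor on rows i ∈ {1, 2}, columns (j,k) ∈ {(1,1), (1,2)} is det [[12, 0], [-28, -24]] = -288 ≠ 0, so this unfolding has rank ≥ 2; CP rank is at least every unfolding rank, so rank(T) ≥ 2. (Flattening ranks never certify an upper bound on CP rank; for that we must actually write T with 2 rank-1 terms.)
Upper bound — finding two terms. Write S_k = T[:,:,k] for the frontal slices: S₁ = [[12, -3], [-28, 9]], S₂ = [[0, -3], [-24, 9]], S₃ = [[3, -2], [-17, 6]].
If T = a₁ ⊗ b₁ ⊗ c₁ + a₂ ⊗ b₂ ⊗ c₂ then each S_k = c₁[k]·a₁b₁ᵀ + c₂[k]·a₂b₂ᵀ. S₁ and S₂ are linearly independent, so a₁b₁ᵀ and a₂b₂ᵀ must span the same plane of matrices: they are the rank-1 matrices of the form x·S₁ + y·S₂.
det(x·S₁ + y·S₂) is 24·x² − 48·xy − 72·y² = 24·(x − 3·y)(x + y), vanishing at (x:y) = (3:1) and (1:-1).
M₁ = 3·S₁ + S₂ = [[36, -12], [-108, 36]] = 12·[1, -3][3, -1]ᵀ and M₂ = S₁ − S₂ = [[12, 0], [-4, 0]] = 4·[3, -1][1, 0]ᵀ, so take a₁ = [1, -3], b₁ = [3, -1], a₂ = [3, -1], b₂ = [1, 0].
Each slice is an integer combination of E₁ = a₁b₁ᵀ and E₂ = a₂b₂ᵀ: S₁ = 3·E₁ + E₂, S₂ = 3·E₁ − 3·E₂, S₃ = 2·E₁ − E₂; reading off coefficients, c₁ = [3, 3, 2] and c₂ = [1, -3, -1].
Hence T = [1, -3] ⊗ [3, -1] ⊗ [3, 3, 2] + [3, -1] ⊗ [1, 0] ⊗ [1, -3, -1], so rank(T) ≤ 2.
These bounds meet, so rank(T) = 2.
Check entry T[1,2,2] = -3: (1)·(-1)·(3) + (3)·(0)·(-3) = -3.

2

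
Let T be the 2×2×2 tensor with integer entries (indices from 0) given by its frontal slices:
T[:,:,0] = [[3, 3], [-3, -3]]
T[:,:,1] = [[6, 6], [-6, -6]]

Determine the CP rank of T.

Lower bound: T ≠ 0 (e.g. T[0,0,0] = 3), so rank(T) ≥ 1.
Upper bound: if T = a ∘ b ∘ c then every fibre of T is a multiple of the corresponding factor, so read the factors off the fibres through the nonzero entry T[0,0,0] = 3.
The mode-1 fibre T[:,0,0] = [3, -3] gives a = [1, -1] (primitive direction); the mode-2 fibre T[0,:,0] = [3, 3] gives b = [1, 1]; then c[k] = T[0,0,k] / (a[0]·b[0]) = [3, 6] / 1 = [3, 6].
Expanding [1, -1] ∘ [1, 1] ∘ [3, 6] reproduces all 8 entries of T, so T = [1, -1] ∘ [1, 1] ∘ [3, 6] and rank(T) ≤ 1.
These bounds meet, so rank(T) = 1.

1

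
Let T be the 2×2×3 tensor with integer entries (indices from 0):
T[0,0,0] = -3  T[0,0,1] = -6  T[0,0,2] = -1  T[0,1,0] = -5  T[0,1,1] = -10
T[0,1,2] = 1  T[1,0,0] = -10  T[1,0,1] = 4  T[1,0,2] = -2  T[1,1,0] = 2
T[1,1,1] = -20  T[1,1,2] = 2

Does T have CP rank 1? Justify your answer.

The mode-3 unfolding of T (rows indexed by k, columns by (i,j) = (0,0), (0,1), (1,0), (1,1)) is [[-3, -5, -10, 2], [-6, -10, 4, -20], [-1, 1, -2, 2]].
There the 3×3 minor on rows k ∈ {0, 1, 2}, columns (i,j) ∈ {(0,0), (0,1), (1,0)} is det [[-3, -5, -10], [-6, -10, 4], [-1, 1, -2]] = 192 ≠ 0, so this unfolding has rank ≥ 3; CP rank is at least every unfolding rank, so rank(T) ≥ 3.
In particular rank(T) ≥ 3 > 1, so T is not rank-1.

No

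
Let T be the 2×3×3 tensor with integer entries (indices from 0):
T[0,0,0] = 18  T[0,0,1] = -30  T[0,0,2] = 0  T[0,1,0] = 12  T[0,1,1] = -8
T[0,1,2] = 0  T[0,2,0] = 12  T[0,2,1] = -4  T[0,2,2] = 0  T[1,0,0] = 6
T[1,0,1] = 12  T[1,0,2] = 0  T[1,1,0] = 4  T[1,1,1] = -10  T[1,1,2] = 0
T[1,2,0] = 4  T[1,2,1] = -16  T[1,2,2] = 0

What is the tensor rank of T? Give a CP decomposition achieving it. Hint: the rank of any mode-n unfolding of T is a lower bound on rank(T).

rank(T) = 2

Lower bound: the mode-1 unfolding of T (rows indexed by i, columns by (j,k) = (0,0), (0,1), (0,2), (1,0), (1,1), (1,2), (2,0), (2,1), (2,2)) is [[18, -30, 0, 12, -8, 0, 12, -4, 0], [6, 12, 0, 4, -10, 0, 4, -16, 0]].
There the 2×2 minor on rows i ∈ {0, 1}, columns (j,k) ∈ {(0,0), (0,1)} is det [[18, -30], [6, 12]] = 396 ≠ 0, so this unfolding has rank ≥ 2; CP rank is at least every unfolding rank, so rank(T) ≥ 2. (This is only a lower bound: in general the CP rank may exceed every unfolding rank, so we still need to exhibit 2 rank-1 terms summing to T.)
Upper bound — finding two terms. Write S_k = T[:,:,k] for the frontal slices: S₀ = [[18, 12, 12], [6, 4, 4]], S₁ = [[-30, -8, -4], [12, -10, -16]], S₂ = [[0, 0, 0], [0, 0, 0]].
If T = a₁ ⊗ b₁ ⊗ c₁ + a₂ ⊗ b₂ ⊗ c₂ then each S_k = c₁[k]·a₁b₁ᵀ + c₂[k]·a₂b₂ᵀ. S₀ and S₁ are linearly independent, so a₁b₁ᵀ and a₂b₂ᵀ must span the same plane of matrices: they are the rank-1 matrices of the form x·S₀ + y·S₁.
The 2×2 minor of x·S₀ + y·S₁ on rows {0,1}, columns {0,1} is −396·xy + 396·y² = (-396)·(x − y)(y), vanishing at (x:y) = (1:1) and (1:0).
M₁ = S₀ + S₁ = [[-12, 4, 8], [18, -6, -12]] = (-2)·[2, -3][3, -1, -2]ᵀ and M₂ = S₀ = [[18, 12, 12], [6, 4, 4]] = 2·[3, 1][3, 2, 2]ᵀ, so take a₁ = [2, -3], b₁ = [3, -1, -2], a₂ = [3, 1], b₂ = [3, 2, 2].
Each slice is an integer combination of E₁ = a₁b₁ᵀ and E₂ = a₂b₂ᵀ: S₀ = 2·E₂, S₁ = −2·E₁ − 2·E₂, S₂ = 0; reading off coefficients, c₁ = [0, -2, 0] and c₂ = [2, -2, 0].
Hence T = [2, -3] ⊗ [3, -1, -2] ⊗ [0, -2, 0] + [3, 1] ⊗ [3, 2, 2] ⊗ [2, -2, 0], so rank(T) ≤ 2.
These bounds meet, so rank(T) = 2.
Check entry T[1,2,0] = 4: (-3)·(-2)·(0) + (1)·(2)·(2) = 4.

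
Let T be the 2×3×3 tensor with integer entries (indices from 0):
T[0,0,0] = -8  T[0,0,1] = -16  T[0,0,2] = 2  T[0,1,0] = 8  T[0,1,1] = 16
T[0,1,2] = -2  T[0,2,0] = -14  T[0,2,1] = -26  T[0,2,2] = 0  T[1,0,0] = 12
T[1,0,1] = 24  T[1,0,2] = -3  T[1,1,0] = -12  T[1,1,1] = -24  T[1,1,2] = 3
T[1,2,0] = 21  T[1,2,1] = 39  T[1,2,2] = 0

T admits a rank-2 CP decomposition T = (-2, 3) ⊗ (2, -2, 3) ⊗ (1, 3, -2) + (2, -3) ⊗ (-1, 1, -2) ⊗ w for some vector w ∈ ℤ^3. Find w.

w = (2, 2, 3)

Subtract the known terms from T to get the rank-1 residual R = (2, -3) ⊗ (-1, 1, -2) ⊗ w, so R[i,j,k] = a[i]·b[j]·w[k]. Pick indices with nonzero a[0]·b[0] = (2)·(-1) = -2. Only the fibre through (0,0,·) is needed: R[0,0,:] = T[0,0,:] − Σₗ aₗ[0]bₗ[0]cₗ = [-8, -16, 2] − (-2)·(2)·(1, 3, -2) = [-4, -4, -6]. Then w[k] = R[0,0,k] / -2 for each k, giving w = [-4, -4, -6] / -2 = (2, 2, 3).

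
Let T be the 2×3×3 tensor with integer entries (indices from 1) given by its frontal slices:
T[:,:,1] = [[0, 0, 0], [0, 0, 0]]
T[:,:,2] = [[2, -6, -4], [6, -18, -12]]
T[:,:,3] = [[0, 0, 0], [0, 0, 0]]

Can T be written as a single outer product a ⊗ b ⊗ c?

If T = a ⊗ b ⊗ c then every fibre of T is a multiple of the corresponding factor, so read the factors off the fibres through the nonzero entry T[1,1,2] = 2.
The mode-1 fibre T[:,1,2] = [2, 6] gives a = [1, 3] (primitive direction); the mode-2 fibre T[1,:,2] = [2, -6, -4] gives b = [1, -3, -2]; then c[k] = T[1,1,k] / (a[1]·b[1]) = [0, 2, 0] / 1 = [0, 2, 0].
Expanding [1, 3] ⊗ [1, -3, -2] ⊗ [0, 2, 0] reproduces all 18 entries of T, so T = [1, 3] ⊗ [1, -3, -2] ⊗ [0, 2, 0] and rank(T) ≤ 1.
Equivalently every frontal slice T[:,:,k] is c[k] times the rank-1 matrix [1, 3] ⊗ [1, -3, -2]. So T has rank 1 (it is nonzero).

Yes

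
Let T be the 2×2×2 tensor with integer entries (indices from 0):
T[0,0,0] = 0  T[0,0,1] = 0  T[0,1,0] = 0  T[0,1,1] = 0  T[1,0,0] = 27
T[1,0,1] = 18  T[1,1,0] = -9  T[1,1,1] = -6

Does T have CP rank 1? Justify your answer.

If T = a ⊗ b ⊗ c then every fibre of T is a multiple of the corresponding factor, so read the factors off the fibres through the nonzero entry T[1,0,0] = 27.
The mode-1 fibre T[:,0,0] = [0, 27] gives a = [0, 1] (primitive direction); the mode-2 fibre T[1,:,0] = [27, -9] gives b = [3, -1]; then c[k] = T[1,0,k] / (a[1]·b[0]) = [27, 18] / 3 = [9, 6].
Expanding [0, 1] ⊗ [3, -1] ⊗ [9, 6] reproduces all 8 entries of T, so T = [0, 1] ⊗ [3, -1] ⊗ [9, 6] and rank(T) ≤ 1.
Equivalently every frontal slice T[:,:,k] is c[k] times the rank-1 matrix [0, 1] ⊗ [3, -1]. So T has rank 1 (it is nonzero).

Yes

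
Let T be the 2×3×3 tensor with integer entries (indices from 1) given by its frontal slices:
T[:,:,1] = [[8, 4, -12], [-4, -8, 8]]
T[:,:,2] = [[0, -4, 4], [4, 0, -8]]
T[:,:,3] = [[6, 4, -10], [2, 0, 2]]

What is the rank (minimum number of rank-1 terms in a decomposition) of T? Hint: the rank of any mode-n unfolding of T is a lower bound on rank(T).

3

Lower bound: the mode-3 unfolding of T (rows indexed by k, columns by (i,j) = (1,1), (1,2), (1,3), (2,1), (2,2), (2,3)) is [[8, 4, -12, -4, -8, 8], [0, -4, 4, 4, 0, -8], [6, 4, -10, 2, 0, 2]].
There the 3×3 minor on rows k ∈ {1, 2, 3}, columns (i,j) ∈ {(1,1), (1,2), (2,1)} is det [[8, 4, -4], [0, -4, 4], [6, 4, 2]] = -192 ≠ 0, so this unfolding has rank ≥ 3; CP rank is at least every unfolding rank, so rank(T) ≥ 3. (Unfolding ranks only ever bound the CP rank from below — rank(T) can be strictly larger than all of them — so the matching upper bound has to come from an explicit 3-term decomposition.)
Upper bound: T is a sum of 3 rank-1 terms, T = [0, 1] ⊗ [1, 1, -1] ⊗ [-4, -4, 4] + [1, -1] ⊗ [1, 1, -2] ⊗ [4, -4, 4] + [1, 1] ⊗ [1, 0, -1] ⊗ [4, 4, 2] (one valid choice — decompositions are not unique — normalised so each a, b is primitive with positive first nonzero entry; check it by expanding all entries), so rank(T) ≤ 3.
These bounds meet, so rank(T) = 3.
Check entry T[1,1,2] = 0: (0)·(1)·(-4) + (1)·(1)·(-4) + (1)·(1)·(4) = 0.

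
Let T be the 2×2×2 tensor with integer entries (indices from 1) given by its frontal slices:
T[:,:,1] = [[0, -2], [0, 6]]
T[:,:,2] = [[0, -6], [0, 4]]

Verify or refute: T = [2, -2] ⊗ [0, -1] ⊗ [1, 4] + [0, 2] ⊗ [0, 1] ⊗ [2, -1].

No

Reconstruct entry (1,2,2) from the claimed factors: Σₗ aₗ[1]bₗ[2]cₗ[2] = (2)·(-1)·(4) + (0)·(1)·(-1) = -8, but T[1,2,2] = -6. The claim is false.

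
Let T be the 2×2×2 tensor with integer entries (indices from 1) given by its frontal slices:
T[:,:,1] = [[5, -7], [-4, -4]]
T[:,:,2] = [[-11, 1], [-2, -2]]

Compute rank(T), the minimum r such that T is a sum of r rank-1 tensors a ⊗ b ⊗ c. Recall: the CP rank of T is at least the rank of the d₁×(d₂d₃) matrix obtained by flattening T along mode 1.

Lower bound: the mode-3 unfolding of T (rows indexed by k, columns by (i,j) = (1,1), (1,2), (2,1), (2,2)) is [[5, -7, -4, -4], [-11, 1, -2, -2]].
There the 2×2 minor on rows k ∈ {1, 2}, columns (i,j) ∈ {(1,1), (1,2)} is det [[5, -7], [-11, 1]] = -72 ≠ 0, so this unfolding has rank ≥ 2; CP rank is at least every unfolding rank, so rank(T) ≥ 2. (This is only a lower bound: in general the CP rank may exceed every unfolding rank, so we still need to exhibit 2 rank-1 terms summing to T.)
Upper bound — finding two terms. Write S_k = T[:,:,k] for the frontal slices: S₁ = [[5, -7], [-4, -4]], S₂ = [[-11, 1], [-2, -2]].
If T = a₁ ⊗ b₁ ⊗ c₁ + a₂ ⊗ b₂ ⊗ c₂ then each S_k = c₁[k]·a₁b₁ᵀ + c₂[k]·a₂b₂ᵀ. S₁ and S₂ are linearly independent, so a₁b₁ᵀ and a₂b₂ᵀ must span the same plane of matrices: they are the rank-1 matrices of the form x·S₁ + y·S₂.
det(x·S₁ + y·S₂) is −48·x² + 24·xy + 24·y² = (-24)·(x − y)(2·x + y), vanishing at (x:y) = (1:1) and (1:-2).
M₁ = S₁ + S₂ = [[-6, -6], [-6, -6]] = (-6)·[1, 1][1, 1]ᵀ and M₂ = S₁ − 2·S₂ = [[27, -9], [0, 0]] = 9·[1, 0][3, -1]ᵀ, so take a₁ = [1, 1], b₁ = [1, 1], a₂ = [1, 0], b₂ = [3, -1].
Each slice is an integer combination of E₁ = a₁b₁ᵀ and E₂ = a₂b₂ᵀ: S₁ = −4·E₁ + 3·E₂, S₂ = −2·E₁ − 3·E₂; reading off coefficients, c₁ = [-4, -2] and c₂ = [3, -3].
Hence T = [1, 1] ⊗ [1, 1] ⊗ [-4, -2] + [1, 0] ⊗ [3, -1] ⊗ [3, -3], so rank(T) ≤ 2.
These bounds meet, so rank(T) = 2.
Check entry T[1,1,2] = -11: (1)·(1)·(-2) + (1)·(3)·(-3) = -11.

2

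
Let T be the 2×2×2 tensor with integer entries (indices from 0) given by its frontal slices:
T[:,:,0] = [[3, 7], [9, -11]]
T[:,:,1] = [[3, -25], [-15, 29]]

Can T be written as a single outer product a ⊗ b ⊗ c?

No

The mode-3 unfolding of T (rows indexed by k, columns by (i,j) = (0,0), (0,1), (1,0), (1,1)) is [[3, 7, 9, -11], [3, -25, -15, 29]].
There the 2×2 minor on rows k ∈ {0, 1}, columns (i,j) ∈ {(0,0), (0,1)} is det [[3, 7], [3, -25]] = -96 ≠ 0, so this unfolding has rank ≥ 2; CP rank is at least every unfolding rank, so rank(T) ≥ 2.
In particular rank(T) ≥ 2 > 1, so T is not rank-1.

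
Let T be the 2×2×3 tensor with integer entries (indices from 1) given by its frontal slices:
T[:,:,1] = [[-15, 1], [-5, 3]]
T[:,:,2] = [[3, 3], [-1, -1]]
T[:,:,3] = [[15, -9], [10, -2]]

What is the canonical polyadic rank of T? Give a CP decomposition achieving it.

Lower bound: the mode-1 unfolding of T (rows indexed by i, columns by (j,k) = (1,1), (1,2), (1,3), (2,1), (2,2), (2,3)) is [[-15, 3, 15, 1, 3, -9], [-5, -1, 10, 3, -1, -2]].
There the 2×2 minor on rows i ∈ {1, 2}, columns (j,k) ∈ {(1,1), (1,2)} is det [[-15, 3], [-5, -1]] = 30 ≠ 0, so this unfolding has rank ≥ 2; CP rank is at least every unfolding rank, so rank(T) ≥ 2. (Unfolding ranks only ever bound the CP rank from below — rank(T) can be strictly larger than all of them — so the matching upper bound has to come from an explicit 2-term decomposition.)
Upper bound — finding two terms. Write S_k = T[:,:,k] for the frontal slices: S₁ = [[-15, 1], [-5, 3]], S₂ = [[3, 3], [-1, -1]], S₃ = [[15, -9], [10, -2]].
If T = a₁ (x) b₁ (x) c₁ + a₂ (x) b₂ (x) c₂ then each S_k = c₁[k]·a₁b₁ᵀ + c₂[k]·a₂b₂ᵀ. S₁ and S₂ are linearly independent, so a₁b₁ᵀ and a₂b₂ᵀ must span the same plane of matrices: they are the rank-1 matrices of the form x·S₁ + y·S₂.
det(x·S₁ + y·S₂) is −40·x² + 40·xy = (-40)·(x − y)(x), vanishing at (x:y) = (1:1) and (0:1).
M₁ = S₁ + S₂ = [[-12, 4], [-6, 2]] = (-2)·(2, 1)(3, -1)ᵀ and M₂ = S₂ = [[3, 3], [-1, -1]] = (3, -1)(1, 1)ᵀ, so take a₁ = (2, 1), b₁ = (3, -1), a₂ = (3, -1), b₂ = (1, 1).
Each slice is an integer combination of E₁ = a₁b₁ᵀ and E₂ = a₂b₂ᵀ: S₁ = −2·E₁ − E₂, S₂ = E₂, S₃ = 3·E₁ − E₂; reading off coefficients, c₁ = (-2, 0, 3) and c₂ = (-1, 1, -1).
Hence T = (2, 1) (x) (3, -1) (x) (-2, 0, 3) + (3, -1) (x) (1, 1) (x) (-1, 1, -1), so rank(T) ≤ 2.
These bounds meet, so rank(T) = 2.
Check entry T[2,2,3] = -2: (1)·(-1)·(3) + (-1)·(1)·(-1) = -2.

rank(T) = 2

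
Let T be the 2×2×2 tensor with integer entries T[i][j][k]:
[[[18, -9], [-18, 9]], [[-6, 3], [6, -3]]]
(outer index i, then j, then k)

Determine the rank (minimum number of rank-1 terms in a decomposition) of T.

Lower bound: T ≠ 0 (e.g. T[0,0,0] = 18), so rank(T) ≥ 1.
Upper bound: if T = a ⊗ b ⊗ c then every fibre of T is a multiple of the corresponding factor, so read the factors off the fibres through the nonzero entry T[0,0,0] = 18.
The mode-1 fibre T[:,0,0] = [18, -6] gives a = (3, -1) (primitive direction); the mode-2 fibre T[0,:,0] = [18, -18] gives b = (1, -1); then c[k] = T[0,0,k] / (a[0]·b[0]) = [18, -9] / 3 = (6, -3).
Expanding (3, -1) ⊗ (1, -1) ⊗ (6, -3) reproduces all 8 entries of T, so T = (3, -1) ⊗ (1, -1) ⊗ (6, -3) and rank(T) ≤ 1.
These bounds meet, so rank(T) = 1.

1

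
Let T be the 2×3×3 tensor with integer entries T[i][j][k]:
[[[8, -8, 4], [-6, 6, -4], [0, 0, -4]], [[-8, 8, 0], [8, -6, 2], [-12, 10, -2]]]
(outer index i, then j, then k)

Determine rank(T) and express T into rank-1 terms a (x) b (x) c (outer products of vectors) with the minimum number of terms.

Lower bound: the mode-2 unfolding of T (rows indexed by j, columns by (i,k) = (0,0), (0,1), (0,2), (1,0), (1,1), (1,2)) is [[8, -8, 4, -8, 8, 0], [-6, 6, -4, 8, -6, 2], [0, 0, -4, -12, 10, -2]].
There the 3×3 minor on rows j ∈ {0, 1, 2}, columns (i,k) ∈ {(0,0), (0,2), (1,0)} is det [[8, 4, -8], [-6, -4, 8], [0, -4, -12]] = 160 ≠ 0, so this unfolding has rank ≥ 3; CP rank is at least every unfolding rank, so rank(T) ≥ 3. (This is only a lower bound: in general the CP rank may exceed every unfolding rank, so we still need to exhibit 3 rank-1 terms summing to T.)
Upper bound: T is a sum of 3 rank-1 terms, T = [0, 1] (x) [0, 1, -1] (x) [4, -2, 2] + [1, -2] (x) [2, -1, 2] (x) [2, -2, 0] + [1, 0] (x) [1, -1, -1] (x) [4, -4, 4] (written with every a and b primitive with positive leading entry and the scale carried by c; CP decompositions are not unique, and this one is verified by expanding entrywise), so rank(T) ≤ 3.
These bounds meet, so rank(T) = 3.

rank(T) = 3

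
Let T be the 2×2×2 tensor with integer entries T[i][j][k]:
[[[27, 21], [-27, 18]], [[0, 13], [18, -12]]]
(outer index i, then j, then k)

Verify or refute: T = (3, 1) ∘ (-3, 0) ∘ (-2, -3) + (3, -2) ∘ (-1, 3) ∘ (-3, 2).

Yes

Reconstruct entrywise from the claimed factors. For example, T[1,1,1] = -12 and Σₗ aₗ[1]bₗ[1]cₗ[1] = (1)·(0)·(-3) + (-2)·(3)·(2) = -12; checking all 8 entries, every one matches. The claim holds.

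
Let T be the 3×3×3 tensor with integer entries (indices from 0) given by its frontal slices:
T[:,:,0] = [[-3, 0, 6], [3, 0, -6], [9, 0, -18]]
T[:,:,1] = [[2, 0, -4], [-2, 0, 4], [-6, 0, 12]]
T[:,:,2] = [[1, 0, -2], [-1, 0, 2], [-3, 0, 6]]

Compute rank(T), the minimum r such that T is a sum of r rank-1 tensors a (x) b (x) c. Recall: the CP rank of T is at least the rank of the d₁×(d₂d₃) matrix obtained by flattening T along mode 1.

1

Lower bound: T ≠ 0 (e.g. T[0,0,0] = -3), so rank(T) ≥ 1.
Upper bound: if T = a (x) b (x) c then every fibre of T is a multiple of the corresponding factor, so read the factors off the fibres through the nonzero entry T[0,0,0] = -3.
The mode-1 fibre T[:,0,0] = [-3, 3, 9] gives a = (1, -1, -3) (primitive direction); the mode-2 fibre T[0,:,0] = [-3, 0, 6] gives b = (1, 0, -2); then c[k] = T[0,0,k] / (a[0]·b[0]) = [-3, 2, 1] / 1 = (-3, 2, 1).
Expanding (1, -1, -3) (x) (1, 0, -2) (x) (-3, 2, 1) reproduces all 27 entries of T, so T = (1, -1, -3) (x) (1, 0, -2) (x) (-3, 2, 1) and rank(T) ≤ 1.
These bounds meet, so rank(T) = 1.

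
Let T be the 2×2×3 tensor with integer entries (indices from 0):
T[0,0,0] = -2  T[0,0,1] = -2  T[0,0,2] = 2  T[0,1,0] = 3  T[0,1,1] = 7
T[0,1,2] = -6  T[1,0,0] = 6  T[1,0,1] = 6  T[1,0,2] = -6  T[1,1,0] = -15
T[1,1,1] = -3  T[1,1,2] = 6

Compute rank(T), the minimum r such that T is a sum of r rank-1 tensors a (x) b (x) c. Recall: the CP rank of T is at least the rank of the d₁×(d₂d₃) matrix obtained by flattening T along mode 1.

2

Lower bound: the mode-3 unfolding of T (rows indexed by k, columns by (i,j) = (0,0), (0,1), (1,0), (1,1)) is [[-2, 3, 6, -15], [-2, 7, 6, -3], [2, -6, -6, 6]].
There the 2×2 minor on rows k ∈ {0, 1}, columns (i,j) ∈ {(0,0), (0,1)} is det [[-2, 3], [-2, 7]] = -8 ≠ 0, so this unfolding has rank ≥ 2; CP rank is at least every unfolding rank, so rank(T) ≥ 2. (This is only a lower bound: in general the CP rank may exceed every unfolding rank, so we still need to exhibit 2 rank-1 terms summing to T.)
Upper bound — finding two terms. Write S_k = T[:,:,k] for the frontal slices: S₀ = [[-2, 3], [6, -15]], S₁ = [[-2, 7], [6, -3]], S₂ = [[2, -6], [-6, 6]].
If T = a₁ (x) b₁ (x) c₁ + a₂ (x) b₂ (x) c₂ then each S_k = c₁[k]·a₁b₁ᵀ + c₂[k]·a₂b₂ᵀ. S₀ and S₁ are linearly independent, so a₁b₁ᵀ and a₂b₂ᵀ must span the same plane of matrices: they are the rank-1 matrices of the form x·S₀ + y·S₁.
det(x·S₀ + y·S₁) is 12·x² − 24·xy − 36·y² = 12·(x − 3·y)(x + y), vanishing at (x:y) = (3:1) and (1:-1).
M₁ = 3·S₀ + S₁ = [[-8, 16], [24, -48]] = (-8)·(1, -3)(1, -2)ᵀ and M₂ = S₀ − S₁ = [[0, -4], [0, -12]] = (-4)·(1, 3)(0, 1)ᵀ, so take a₁ = (1, -3), b₁ = (1, -2), a₂ = (1, 3), b₂ = (0, 1).
Each slice is an integer combination of E₁ = a₁b₁ᵀ and E₂ = a₂b₂ᵀ: S₀ = −2·E₁ − E₂, S₁ = −2·E₁ + 3·E₂, S₂ = 2·E₁ − 2·E₂; reading off coefficients, c₁ = (-2, -2, 2) and c₂ = (-1, 3, -2).
Hence T = (1, -3) (x) (1, -2) (x) (-2, -2, 2) + (1, 3) (x) (0, 1) (x) (-1, 3, -2), so rank(T) ≤ 2.
These bounds meet, so rank(T) = 2.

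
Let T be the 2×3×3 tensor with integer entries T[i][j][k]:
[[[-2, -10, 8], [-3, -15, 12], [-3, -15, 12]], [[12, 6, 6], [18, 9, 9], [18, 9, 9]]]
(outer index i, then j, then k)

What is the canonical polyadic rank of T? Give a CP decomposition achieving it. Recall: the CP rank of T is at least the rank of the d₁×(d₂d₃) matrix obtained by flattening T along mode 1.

rank(T) = 2

Lower bound: the mode-1 unfolding of T (rows indexed by i, columns by (j,k) = (0,0), (0,1), (0,2), (1,0), (1,1), (1,2), (2,0), (2,1), (2,2)) is [[-2, -10, 8, -3, -15, 12, -3, -15, 12], [12, 6, 6, 18, 9, 9, 18, 9, 9]].
There the 2×2 minor on rows i ∈ {0, 1}, columns (j,k) ∈ {(0,0), (0,1)} is det [[-2, -10], [12, 6]] = 108 ≠ 0, so this unfolding has rank ≥ 2; CP rank is at least every unfolding rank, so rank(T) ≥ 2. (This is only a lower bound: in general the CP rank may exceed every unfolding rank, so we still need to exhibit 2 rank-1 terms summing to T.)
Upper bound — finding two terms. Every mode-2 slice of T is a multiple of one matrix: T[:,j,:] = b[j]·M with b = [2, 3, 3] and M = [[-1, -5, 4], [6, 3, 3]] (rows indexed by i, columns by k). So it suffices to write M as a sum of two rank-1 matrices.
Splitting M by its rows (i = 0, 1), M = [1, 0][-1, -5, 4]ᵀ + [0, 1][6, 3, 3]ᵀ.
Hence T = [1, 0] ⊗ [2, 3, 3] ⊗ [-1, -5, 4] + [0, 1] ⊗ [2, 3, 3] ⊗ [6, 3, 3], so rank(T) ≤ 2.
These bounds meet, so rank(T) = 2.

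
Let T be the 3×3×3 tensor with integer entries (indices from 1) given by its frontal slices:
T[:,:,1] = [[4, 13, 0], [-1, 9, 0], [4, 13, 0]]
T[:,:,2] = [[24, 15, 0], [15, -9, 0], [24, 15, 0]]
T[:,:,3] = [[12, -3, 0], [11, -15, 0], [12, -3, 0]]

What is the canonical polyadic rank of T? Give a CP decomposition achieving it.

Lower bound: in the mode-1 unfolding of T (rows indexed by i, columns by (j,k)) the 2×2 minor on rows i ∈ {1, 2}, columns (j,k) ∈ {(1,1), (1,2)} is det [[4, 24], [-1, 15]] = 84 ≠ 0, so that unfolding has rank ≥ 2 and hence rank(T) ≥ 2 (CP rank is at least every unfolding rank, though it can be larger).
Upper bound: with S_k = T[:,:,k], the two rank-1 terms a₁b₁ᵀ, a₂b₂ᵀ are the rank-1 members of the pencil x·S₁ + y·S₂.
The 2×2 minor of x·S₁ + y·S₂ on rows {1,2}, columns {1,2} is 49·x² − 441·y² = 49·(x − 3·y)(x + 3·y), vanishing at (x:y) = (3:1) and (3:-1).
M₁ = 3·S₁ + S₂ = [[36, 54, 0], [12, 18, 0], [36, 54, 0]] = 6·[3, 1, 3][2, 3, 0]ᵀ and M₂ = 3·S₁ − S₂ = [[-12, 24, 0], [-18, 36, 0], [-12, 24, 0]] = (-6)·[2, 3, 2][1, -2, 0]ᵀ, so take a₁ = [3, 1, 3], b₁ = [2, 3, 0], a₂ = [2, 3, 2], b₂ = [1, -2, 0].
Each slice is an integer combination of E₁ = a₁b₁ᵀ and E₂ = a₂b₂ᵀ: S₁ = E₁ − E₂, S₂ = 3·E₁ + 3·E₂, S₃ = E₁ + 3·E₂; reading off coefficients, c₁ = [1, 3, 1] and c₂ = [-1, 3, 3].
Hence T = [3, 1, 3] ⊗ [2, 3, 0] ⊗ [1, 3, 1] + [2, 3, 2] ⊗ [1, -2, 0] ⊗ [-1, 3, 3], so rank(T) ≤ 2.
These bounds meet, so rank(T) = 2.

rank(T) = 2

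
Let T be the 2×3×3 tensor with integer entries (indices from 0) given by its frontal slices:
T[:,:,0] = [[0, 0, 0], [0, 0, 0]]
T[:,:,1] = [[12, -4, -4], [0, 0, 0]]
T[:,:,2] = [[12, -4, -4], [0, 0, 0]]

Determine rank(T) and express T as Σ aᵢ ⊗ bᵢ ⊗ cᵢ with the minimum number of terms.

Lower bound: T ≠ 0 (e.g. T[0,0,1] = 12), so rank(T) ≥ 1.
Upper bound: if T = a ⊗ b ⊗ c then every fibre of T is a multiple of the corresponding factor, so read the factors off the fibres through the nonzero entry T[0,0,1] = 12.
The mode-1 fibre T[:,0,1] = [12, 0] gives a = [1, 0] (primitive direction); the mode-2 fibre T[0,:,1] = [12, -4, -4] gives b = [3, -1, -1]; then c[k] = T[0,0,k] / (a[0]·b[0]) = [0, 12, 12] / 3 = [0, 4, 4].
Expanding [1, 0] ⊗ [3, -1, -1] ⊗ [0, 4, 4] reproduces all 18 entries of T, so T = [1, 0] ⊗ [3, -1, -1] ⊗ [0, 4, 4] and rank(T) ≤ 1.
These bounds meet, so rank(T) = 1.
Check entry T[1,1,0] = 0: (0)·(-1)·(0) = 0.

rank(T) = 1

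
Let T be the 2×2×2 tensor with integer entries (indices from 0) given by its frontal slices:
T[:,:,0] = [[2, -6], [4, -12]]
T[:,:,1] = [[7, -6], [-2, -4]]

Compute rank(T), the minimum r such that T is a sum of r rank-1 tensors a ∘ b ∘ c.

2

Lower bound: in the mode-3 unfolding of T (rows indexed by k, columns by (i,j)) the 2×2 minor on rows k ∈ {0, 1}, columns (i,j) ∈ {(0,0), (0,1)} is det [[2, -6], [7, -6]] = 30 ≠ 0, so that unfolding has rank ≥ 2 and hence rank(T) ≥ 2 (CP rank is at least every unfolding rank, though it can be larger).
Upper bound: with S_k = T[:,:,k], the two rank-1 terms a₁b₁ᵀ, a₂b₂ᵀ are the rank-1 members of the pencil x·S₀ + y·S₁.
det(x·S₀ + y·S₁) is −80·xy − 40·y² = (-40)·(y)(2·x + y), vanishing at (x:y) = (1:0) and (1:-2).
M₁ = S₀ = [[2, -6], [4, -12]] = 2·[1, 2][1, -3]ᵀ and M₂ = S₀ − 2·S₁ = [[-12, 6], [8, -4]] = (-2)·[3, -2][2, -1]ᵀ, so take a₁ = [1, 2], b₁ = [1, -3], a₂ = [3, -2], b₂ = [2, -1].
Each slice is an integer combination of E₁ = a₁b₁ᵀ and E₂ = a₂b₂ᵀ: S₀ = 2·E₁, S₁ = E₁ + E₂; reading off coefficients, c₁ = [2, 1] and c₂ = [0, 1].
Hence T = [1, 2] ∘ [1, -3] ∘ [2, 1] + [3, -2] ∘ [2, -1] ∘ [0, 1], so rank(T) ≤ 2.
These bounds meet, so rank(T) = 2.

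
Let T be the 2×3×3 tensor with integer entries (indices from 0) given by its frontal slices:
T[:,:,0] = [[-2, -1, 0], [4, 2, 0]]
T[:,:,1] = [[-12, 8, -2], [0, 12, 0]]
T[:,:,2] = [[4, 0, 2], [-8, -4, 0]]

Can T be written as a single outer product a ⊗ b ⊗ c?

The mode-2 unfolding of T (rows indexed by j, columns by (i,k) = (0,0), (0,1), (0,2), (1,0), (1,1), (1,2)) is [[-2, -12, 4, 4, 0, -8], [-1, 8, 0, 2, 12, -4], [0, -2, 2, 0, 0, 0]].
There the 3×3 minor on rows j ∈ {0, 1, 2}, columns (i,k) ∈ {(0,0), (0,1), (0,2)} is det [[-2, -12, 4], [-1, 8, 0], [0, -2, 2]] = -48 ≠ 0, so this unfolding has rank ≥ 3; CP rank is at least every unfolding rank, so rank(T) ≥ 3.
In particular rank(T) ≥ 3 > 1, so T is not rank-1.

No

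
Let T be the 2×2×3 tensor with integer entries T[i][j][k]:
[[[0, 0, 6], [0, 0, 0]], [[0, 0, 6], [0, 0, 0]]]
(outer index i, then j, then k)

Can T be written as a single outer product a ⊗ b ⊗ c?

If T = a ⊗ b ⊗ c then every fibre of T is a multiple of the corresponding factor, so read the factors off the fibres through the nonzero entry T[0,0,2] = 6.
The mode-1 fibre T[:,0,2] = [6, 6] gives a = [1, 1] (primitive direction); the mode-2 fibre T[0,:,2] = [6, 0] gives b = [1, 0]; then c[k] = T[0,0,k] / (a[0]·b[0]) = [0, 0, 6] / 1 = [0, 0, 6].
Expanding [1, 1] ⊗ [1, 0] ⊗ [0, 0, 6] reproduces all 12 entries of T, so T = [1, 1] ⊗ [1, 0] ⊗ [0, 0, 6] and rank(T) ≤ 1.
Equivalently every frontal slice T[:,:,k] is c[k] times the rank-1 matrix [1, 1] ⊗ [1, 0]. So T has rank 1 (it is nonzero).

Yes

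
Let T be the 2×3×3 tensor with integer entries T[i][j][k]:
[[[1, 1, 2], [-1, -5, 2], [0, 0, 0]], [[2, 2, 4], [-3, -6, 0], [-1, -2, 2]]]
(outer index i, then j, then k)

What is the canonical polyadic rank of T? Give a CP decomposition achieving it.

Lower bound: the mode-3 unfolding of T (rows indexed by k, columns by (i,j) = (0,0), (0,1), (0,2), (1,0), (1,1), (1,2)) is [[1, -1, 0, 2, -3, -1], [1, -5, 0, 2, -6, -2], [2, 2, 0, 4, 0, 2]].
There the 3×3 minor on rows k ∈ {0, 1, 2}, columns (i,j) ∈ {(0,0), (0,1), (1,1)} is det [[1, -1, -3], [1, -5, -6], [2, 2, 0]] = -12 ≠ 0, so this unfolding has rank ≥ 3; CP rank is at least every unfolding rank, so rank(T) ≥ 3. (Flattening ranks never certify an upper bound on CP rank; for that we must actually write T with 3 rank-1 terms.)
Upper bound: T is a sum of 3 rank-1 terms, T = (0, 1) ⊗ (0, 1, 1) ⊗ (-1, -2, 2) + (1, 2) ⊗ (1, -1, 0) ⊗ (1, 1, 2) + (2, 1) ⊗ (0, 1, 0) ⊗ (0, -2, 2) (one valid choice — decompositions are not unique — normalised so each a, b is primitive with positive first nonzero entry; check it by expanding all entries), so rank(T) ≤ 3.
These bounds meet, so rank(T) = 3.

rank(T) = 3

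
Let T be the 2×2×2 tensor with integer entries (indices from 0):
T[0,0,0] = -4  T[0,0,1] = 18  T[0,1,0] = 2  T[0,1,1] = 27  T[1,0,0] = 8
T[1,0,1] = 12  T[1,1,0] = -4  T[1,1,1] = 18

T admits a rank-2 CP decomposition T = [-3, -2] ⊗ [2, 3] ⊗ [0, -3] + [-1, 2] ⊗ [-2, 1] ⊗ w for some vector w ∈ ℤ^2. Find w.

Subtract the known terms from T to get the rank-1 residual R = [-1, 2] ⊗ [-2, 1] ⊗ w, so R[i,j,k] = a[i]·b[j]·w[k]. Pick indices with nonzero a[0]·b[0] = (-1)·(-2) = 2. Only the fibre through (0,0,·) is needed: R[0,0,:] = T[0,0,:] − Σₗ aₗ[0]bₗ[0]cₗ = [-4, 18] − (-3)·(2)·[0, -3] = [-4, 0]. Then w[k] = R[0,0,k] / 2 for each k, giving w = [-4, 0] / 2 = [-2, 0].

w = [-2, 0]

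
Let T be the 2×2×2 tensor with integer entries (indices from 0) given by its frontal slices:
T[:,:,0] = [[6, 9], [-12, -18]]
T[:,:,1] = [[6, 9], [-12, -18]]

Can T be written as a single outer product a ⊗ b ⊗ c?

If T = a ⊗ b ⊗ c then every fibre of T is a multiple of the corresponding factor, so read the factors off the fibres through the nonzero entry T[0,0,0] = 6.
The mode-1 fibre T[:,0,0] = [6, -12] gives a = [1, -2] (primitive direction); the mode-2 fibre T[0,:,0] = [6, 9] gives b = [2, 3]; then c[k] = T[0,0,k] / (a[0]·b[0]) = [6, 6] / 2 = [3, 3].
Expanding [1, -2] ⊗ [2, 3] ⊗ [3, 3] reproduces all 8 entries of T, so T = [1, -2] ⊗ [2, 3] ⊗ [3, 3] and rank(T) ≤ 1.
Equivalently every frontal slice T[:,:,k] is c[k] times the rank-1 matrix [1, -2] ⊗ [2, 3]. So T has rank 1 (it is nonzero).

Yes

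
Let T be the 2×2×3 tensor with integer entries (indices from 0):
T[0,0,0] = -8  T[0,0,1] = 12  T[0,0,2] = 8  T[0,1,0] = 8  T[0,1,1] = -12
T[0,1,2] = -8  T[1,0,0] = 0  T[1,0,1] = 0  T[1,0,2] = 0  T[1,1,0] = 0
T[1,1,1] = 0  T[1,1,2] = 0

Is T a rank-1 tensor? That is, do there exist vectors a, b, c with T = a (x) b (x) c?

Yes

The mode-1 fibre T[:,0,0] = [-8, 0] gives a = (1, 0) (primitive direction); the mode-2 fibre T[0,:,0] = [-8, 8] gives b = (1, -1); then c[k] = T[0,0,k] / (a[0]·b[0]) = [-8, 12, 8] / 1 = (-8, 12, 8).
Expanding (1, 0) (x) (1, -1) (x) (-8, 12, 8) reproduces all 12 entries of T, so T = (1, 0) (x) (1, -1) (x) (-8, 12, 8) and rank(T) ≤ 1.
Equivalently every frontal slice T[:,:,k] is c[k] times the rank-1 matrix (1, 0) (x) (1, -1). So T has rank 1 (it is nonzero).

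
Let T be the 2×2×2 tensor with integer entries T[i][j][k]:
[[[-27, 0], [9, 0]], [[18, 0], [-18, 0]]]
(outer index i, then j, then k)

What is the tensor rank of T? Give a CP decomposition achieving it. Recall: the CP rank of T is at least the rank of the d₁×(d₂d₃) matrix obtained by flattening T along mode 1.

Lower bound: the mode-2 unfolding of T (rows indexed by j, columns by (i,k) = (0,0), (0,1), (1,0), (1,1)) is [[-27, 0, 18, 0], [9, 0, -18, 0]].
There the 2×2 minor on rows j ∈ {0, 1}, columns (i,k) ∈ {(0,0), (1,0)} is det [[-27, 18], [9, -18]] = 324 ≠ 0, so this unfolding has rank ≥ 2; CP rank is at least every unfolding rank, so rank(T) ≥ 2. (Flattening ranks never certify an upper bound on CP rank; for that we must actually write T with 2 rank-1 terms.)
Upper bound — finding two terms. Every mode-3 slice of T is a multiple of one matrix: T[:,:,k] = c[k]·M with c = [1, 0] and M = [[-27, 9], [18, -18]] (rows indexed by i, columns by j). So it suffices to write M as a sum of two rank-1 matrices.
Splitting M by its rows (i = 0, 1), M = [1, 0][-27, 9]ᵀ + [0, 1][18, -18]ᵀ.
Hence T = [1, 0] ⊗ [-27, 9] ⊗ [1, 0] + [0, 1] ⊗ [18, -18] ⊗ [1, 0], so rank(T) ≤ 2.
These bounds meet, so rank(T) = 2.

rank(T) = 2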